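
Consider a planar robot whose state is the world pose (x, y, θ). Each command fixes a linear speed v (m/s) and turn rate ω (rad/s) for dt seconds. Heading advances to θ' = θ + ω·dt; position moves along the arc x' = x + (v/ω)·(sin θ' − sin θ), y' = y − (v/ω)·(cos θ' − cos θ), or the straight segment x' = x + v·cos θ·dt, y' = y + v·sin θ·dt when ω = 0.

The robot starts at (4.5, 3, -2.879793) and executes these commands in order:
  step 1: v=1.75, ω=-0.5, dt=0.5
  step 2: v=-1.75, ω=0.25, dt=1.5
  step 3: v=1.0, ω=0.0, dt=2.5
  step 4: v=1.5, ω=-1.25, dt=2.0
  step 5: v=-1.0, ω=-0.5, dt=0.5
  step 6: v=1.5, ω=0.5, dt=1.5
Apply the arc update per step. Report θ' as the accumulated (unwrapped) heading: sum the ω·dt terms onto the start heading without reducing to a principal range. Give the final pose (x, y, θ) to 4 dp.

(2.9799, 5.8026, -4.7548)

step 1: θ'=-3.1298 (R=-3.5000) → pose (3.6354, 2.8810, -3.1298)
step 2: θ'=-2.7548 (R=-7.0000) → pose (6.1934, 3.3976, -2.7548)
step 3: θ'=-2.7548 (straight) → pose (3.8781, 2.4546, -2.7548)
step 4: θ'=-5.2548 (R=-1.2000) → pose (2.3977, 4.1854, -5.2548)
step 5: θ'=-5.5048 (R=2.0000) → pose (2.0890, 3.7937, -5.5048)
step 6: θ'=-4.7548 (R=3.0000) → pose (2.9799, 5.8026, -4.7548)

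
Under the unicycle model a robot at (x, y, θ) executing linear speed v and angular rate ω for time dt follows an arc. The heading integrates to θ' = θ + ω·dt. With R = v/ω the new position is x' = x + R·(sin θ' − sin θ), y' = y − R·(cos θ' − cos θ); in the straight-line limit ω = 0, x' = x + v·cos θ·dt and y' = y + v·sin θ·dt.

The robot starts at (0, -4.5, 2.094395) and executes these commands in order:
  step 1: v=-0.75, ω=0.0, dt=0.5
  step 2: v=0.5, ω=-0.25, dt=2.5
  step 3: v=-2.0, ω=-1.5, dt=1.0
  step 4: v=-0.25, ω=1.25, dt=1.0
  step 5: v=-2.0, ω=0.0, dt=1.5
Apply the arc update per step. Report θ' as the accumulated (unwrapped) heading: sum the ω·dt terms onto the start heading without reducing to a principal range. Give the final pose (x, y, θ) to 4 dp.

(-2.6640, -7.7678, 1.2194)

step 1: θ'=2.0944 (straight) → pose (0.1875, -4.8248, 2.0944)
step 2: θ'=1.4694 (R=-2.0000) → pose (-0.0702, -3.6223, 1.4694)
step 3: θ'=-0.0306 (R=1.3333) → pose (-1.4375, -4.8200, -0.0306)
step 4: θ'=1.2194 (R=-0.2000) → pose (-1.6314, -4.9511, 1.2194)
step 5: θ'=1.2194 (straight) → pose (-2.6640, -7.7678, 1.2194)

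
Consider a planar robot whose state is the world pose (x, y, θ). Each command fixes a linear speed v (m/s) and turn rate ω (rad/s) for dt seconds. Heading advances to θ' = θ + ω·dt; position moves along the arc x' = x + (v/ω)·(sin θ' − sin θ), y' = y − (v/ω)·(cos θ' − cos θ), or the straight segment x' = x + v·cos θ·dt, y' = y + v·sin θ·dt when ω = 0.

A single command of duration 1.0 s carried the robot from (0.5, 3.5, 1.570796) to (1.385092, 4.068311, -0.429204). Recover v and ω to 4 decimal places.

v = 1.2500, ω = -2.0000

Δθ = -0.429204 − 1.570796 = -2.000000
ω = Δθ/dt = -2.000000/1.0 = -2.0000
R = Δx/(sin θ' − sin θ) = -0.6250
v = R·ω = -0.6250·-2.0000 = 1.2500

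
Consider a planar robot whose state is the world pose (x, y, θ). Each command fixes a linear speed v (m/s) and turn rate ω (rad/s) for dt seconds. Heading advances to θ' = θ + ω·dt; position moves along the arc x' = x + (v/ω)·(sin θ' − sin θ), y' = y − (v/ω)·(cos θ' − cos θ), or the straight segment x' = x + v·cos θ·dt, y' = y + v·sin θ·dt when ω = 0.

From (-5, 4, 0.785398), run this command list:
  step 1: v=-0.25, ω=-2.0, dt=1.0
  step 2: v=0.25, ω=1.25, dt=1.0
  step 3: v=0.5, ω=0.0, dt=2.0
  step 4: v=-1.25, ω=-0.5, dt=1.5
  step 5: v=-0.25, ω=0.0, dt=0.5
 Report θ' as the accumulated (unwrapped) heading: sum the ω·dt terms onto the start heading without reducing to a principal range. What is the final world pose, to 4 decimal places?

step 1: θ'=-1.2146 (R=0.1250) → pose (-5.2055, 4.0448, -1.2146)
step 2: θ'=0.0354 (R=0.2000) → pose (-5.0110, 3.9147, 0.0354)
step 3: θ'=0.0354 (straight) → pose (-4.0116, 3.9501, 0.0354)
step 4: θ'=-0.7146 (R=2.5000) → pose (-5.7384, 4.5601, -0.7146)
step 5: θ'=-0.7146 (straight) → pose (-5.8328, 4.6420, -0.7146)

(-5.8328, 4.6420, -0.7146)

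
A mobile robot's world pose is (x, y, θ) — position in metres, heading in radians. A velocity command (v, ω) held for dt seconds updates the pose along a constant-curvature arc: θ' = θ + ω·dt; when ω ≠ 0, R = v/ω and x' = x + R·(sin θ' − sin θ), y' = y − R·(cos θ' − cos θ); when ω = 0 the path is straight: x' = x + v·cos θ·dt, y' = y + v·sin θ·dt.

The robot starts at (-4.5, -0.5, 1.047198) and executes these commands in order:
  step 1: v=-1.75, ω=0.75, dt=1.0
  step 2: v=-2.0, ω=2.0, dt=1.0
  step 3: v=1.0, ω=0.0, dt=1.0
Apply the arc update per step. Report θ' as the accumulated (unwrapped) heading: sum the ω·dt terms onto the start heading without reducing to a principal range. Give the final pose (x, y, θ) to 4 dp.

(-3.9616, -3.3683, 3.7972)

step 1: θ'=1.7972 (R=-2.3333) → pose (-4.7531, -2.1904, 1.7972)
step 2: θ'=3.7972 (R=-1.0000) → pose (-3.1689, -2.7586, 3.7972)
step 3: θ'=3.7972 (straight) → pose (-3.9616, -3.3683, 3.7972)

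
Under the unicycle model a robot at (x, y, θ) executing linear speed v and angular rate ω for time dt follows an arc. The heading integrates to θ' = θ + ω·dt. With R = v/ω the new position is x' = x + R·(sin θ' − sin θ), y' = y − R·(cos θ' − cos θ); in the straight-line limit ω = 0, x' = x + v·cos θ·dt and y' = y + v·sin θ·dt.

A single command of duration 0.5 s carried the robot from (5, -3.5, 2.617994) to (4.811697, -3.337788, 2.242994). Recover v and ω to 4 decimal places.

Δθ = 2.242994 − 2.617994 = -0.375000
ω = Δθ/dt = -0.375000/0.5 = -0.7500
R = Δx/(sin θ' − sin θ) = -0.6667
v = R·ω = -0.6667·-0.7500 = 0.5000

v = 0.5000, ω = -0.7500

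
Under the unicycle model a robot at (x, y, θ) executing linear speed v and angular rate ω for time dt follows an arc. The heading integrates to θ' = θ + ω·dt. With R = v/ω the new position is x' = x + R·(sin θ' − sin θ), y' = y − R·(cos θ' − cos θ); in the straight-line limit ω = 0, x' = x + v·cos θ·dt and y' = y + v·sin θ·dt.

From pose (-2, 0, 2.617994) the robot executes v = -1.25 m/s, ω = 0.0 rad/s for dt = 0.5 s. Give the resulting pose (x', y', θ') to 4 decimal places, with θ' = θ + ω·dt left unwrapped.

(-1.4587, -0.3125, 2.6180)

θ' = 2.6180 + 0.0·0.5 = 2.6180
ω = 0 → straight: x' = -2 + -1.25·cos(2.6180)·0.5 = -1.4587
y' = 0 + -1.25·sin(2.6180)·0.5 = -0.3125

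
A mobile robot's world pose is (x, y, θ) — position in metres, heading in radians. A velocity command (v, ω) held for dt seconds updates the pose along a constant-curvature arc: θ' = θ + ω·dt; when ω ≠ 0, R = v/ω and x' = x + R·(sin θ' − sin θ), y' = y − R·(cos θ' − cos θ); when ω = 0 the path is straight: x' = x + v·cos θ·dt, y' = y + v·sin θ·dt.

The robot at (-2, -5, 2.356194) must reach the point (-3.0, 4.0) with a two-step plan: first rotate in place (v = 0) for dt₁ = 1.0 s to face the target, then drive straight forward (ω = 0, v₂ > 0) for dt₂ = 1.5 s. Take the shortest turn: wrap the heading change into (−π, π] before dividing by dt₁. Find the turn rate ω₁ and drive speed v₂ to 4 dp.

heading to target = atan2(4−-5, -3−-2) = 1.6815
Δθ = wrap(1.6815 − 2.3562) = -0.6747; ω₁ = Δθ/dt₁ = -0.6747
distance = √((-3−-2)² + (4−-5)²) = 9.0554; v₂ = distance/dt₂ = 6.0369

ω₁ = -0.6747, v₂ = 6.0369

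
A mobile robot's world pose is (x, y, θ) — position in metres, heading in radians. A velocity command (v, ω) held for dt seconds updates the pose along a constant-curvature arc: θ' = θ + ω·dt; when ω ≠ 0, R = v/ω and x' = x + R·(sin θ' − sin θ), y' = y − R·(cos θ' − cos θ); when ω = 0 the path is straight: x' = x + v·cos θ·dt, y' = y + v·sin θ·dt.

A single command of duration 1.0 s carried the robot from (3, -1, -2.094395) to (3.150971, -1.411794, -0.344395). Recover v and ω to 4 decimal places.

Δθ = -0.344395 − -2.094395 = 1.750000
ω = Δθ/dt = 1.750000/1.0 = 1.7500
R = −Δy/(cos θ' − cos θ) = 0.2857
v = R·ω = 0.2857·1.7500 = 0.5000

v = 0.5000, ω = 1.7500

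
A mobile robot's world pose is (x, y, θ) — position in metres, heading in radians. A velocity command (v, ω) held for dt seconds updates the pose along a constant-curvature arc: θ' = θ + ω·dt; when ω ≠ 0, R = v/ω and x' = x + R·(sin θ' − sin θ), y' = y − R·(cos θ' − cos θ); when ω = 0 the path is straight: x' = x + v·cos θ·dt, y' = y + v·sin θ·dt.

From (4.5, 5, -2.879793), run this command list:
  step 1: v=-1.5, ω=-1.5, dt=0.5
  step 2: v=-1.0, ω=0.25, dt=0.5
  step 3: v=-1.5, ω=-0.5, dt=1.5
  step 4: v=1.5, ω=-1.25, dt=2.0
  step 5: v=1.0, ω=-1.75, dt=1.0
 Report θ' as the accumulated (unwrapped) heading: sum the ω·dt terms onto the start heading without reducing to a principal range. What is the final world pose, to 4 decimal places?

step 1: θ'=-3.6298 (R=1.0000) → pose (5.2279, 4.9173, -3.6298)
step 2: θ'=-3.5048 (R=-4.0000) → pose (5.6829, 4.7109, -3.5048)
step 3: θ'=-4.2548 (R=3.0000) → pose (7.3085, 3.2320, -4.2548)
step 4: θ'=-6.7548 (R=-1.2000) → pose (8.9302, 4.8311, -6.7548)
step 5: θ'=-8.5048 (R=-0.5714) → pose (9.1252, 3.9759, -8.5048)

(9.1252, 3.9759, -8.5048)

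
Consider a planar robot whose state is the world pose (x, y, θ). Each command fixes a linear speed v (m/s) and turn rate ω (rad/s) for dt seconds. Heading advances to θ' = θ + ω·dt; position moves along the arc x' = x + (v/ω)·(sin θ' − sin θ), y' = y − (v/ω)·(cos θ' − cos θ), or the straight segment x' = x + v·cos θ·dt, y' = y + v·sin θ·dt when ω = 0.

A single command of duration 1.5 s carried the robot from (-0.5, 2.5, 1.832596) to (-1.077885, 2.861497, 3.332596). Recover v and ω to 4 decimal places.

v = 0.5000, ω = 1.0000

Δθ = 3.332596 − 1.832596 = 1.500000
ω = Δθ/dt = 1.500000/1.5 = 1.0000
R = Δx/(sin θ' − sin θ) = 0.5000
v = R·ω = 0.5000·1.0000 = 0.5000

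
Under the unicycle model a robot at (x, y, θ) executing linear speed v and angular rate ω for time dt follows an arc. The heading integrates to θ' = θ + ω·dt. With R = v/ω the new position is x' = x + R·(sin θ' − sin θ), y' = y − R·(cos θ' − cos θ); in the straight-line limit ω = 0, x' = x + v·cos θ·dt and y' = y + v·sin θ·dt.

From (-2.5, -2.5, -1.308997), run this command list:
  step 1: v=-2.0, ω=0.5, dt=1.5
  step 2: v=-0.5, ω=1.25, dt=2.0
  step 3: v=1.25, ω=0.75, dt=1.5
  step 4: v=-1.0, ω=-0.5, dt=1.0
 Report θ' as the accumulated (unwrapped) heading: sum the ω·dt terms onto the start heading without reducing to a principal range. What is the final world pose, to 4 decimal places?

step 1: θ'=-0.5590 (R=-4.0000) → pose (-4.2424, -0.1441, -0.5590)
step 2: θ'=1.9410 (R=-0.4000) → pose (-4.8274, -0.6280, 1.9410)
step 3: θ'=3.0660 (R=1.6667) → pose (-6.2553, 0.4309, 3.0660)
step 4: θ'=2.5660 (R=2.0000) → pose (-5.3177, 0.1144, 2.5660)

(-5.3177, 0.1144, 2.5660)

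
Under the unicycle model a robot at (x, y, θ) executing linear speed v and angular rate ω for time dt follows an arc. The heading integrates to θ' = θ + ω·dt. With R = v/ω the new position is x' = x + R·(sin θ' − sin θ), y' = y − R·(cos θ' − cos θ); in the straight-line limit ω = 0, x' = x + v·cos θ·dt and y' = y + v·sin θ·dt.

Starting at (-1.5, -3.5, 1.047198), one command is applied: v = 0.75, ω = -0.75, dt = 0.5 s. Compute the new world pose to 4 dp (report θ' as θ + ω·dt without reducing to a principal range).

(-1.2567, -3.2175, 0.6722)

θ' = 1.0472 + -0.75·0.5 = 0.6722
R = v/ω = 0.75/-0.75 = -1.0000
x' = -1.5 + -1.0000·(sin 0.6722 − sin 1.0472) = -1.2567
y' = -3.5 − -1.0000·(cos 0.6722 − cos 1.0472) = -3.2175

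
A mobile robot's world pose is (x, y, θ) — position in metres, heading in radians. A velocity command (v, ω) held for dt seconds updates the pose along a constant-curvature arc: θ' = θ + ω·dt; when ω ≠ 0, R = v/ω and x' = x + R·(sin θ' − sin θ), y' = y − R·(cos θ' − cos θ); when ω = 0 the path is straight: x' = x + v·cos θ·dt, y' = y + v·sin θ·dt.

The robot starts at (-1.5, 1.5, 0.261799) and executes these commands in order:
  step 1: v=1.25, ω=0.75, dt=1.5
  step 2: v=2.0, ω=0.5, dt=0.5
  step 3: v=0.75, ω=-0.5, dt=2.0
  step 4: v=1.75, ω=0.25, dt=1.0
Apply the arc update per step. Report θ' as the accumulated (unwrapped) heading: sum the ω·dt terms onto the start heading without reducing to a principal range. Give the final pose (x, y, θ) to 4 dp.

(1.6338, 6.3103, 0.8868)

step 1: θ'=1.3868 (R=1.6667) → pose (-0.2928, 2.8049, 1.3868)
step 2: θ'=1.6368 (R=4.0000) → pose (-0.2340, 3.8006, 1.6368)
step 3: θ'=0.6368 (R=-1.5000) → pose (0.3708, 5.1055, 0.6368)
step 4: θ'=0.8868 (R=7.0000) → pose (1.6338, 6.3103, 0.8868)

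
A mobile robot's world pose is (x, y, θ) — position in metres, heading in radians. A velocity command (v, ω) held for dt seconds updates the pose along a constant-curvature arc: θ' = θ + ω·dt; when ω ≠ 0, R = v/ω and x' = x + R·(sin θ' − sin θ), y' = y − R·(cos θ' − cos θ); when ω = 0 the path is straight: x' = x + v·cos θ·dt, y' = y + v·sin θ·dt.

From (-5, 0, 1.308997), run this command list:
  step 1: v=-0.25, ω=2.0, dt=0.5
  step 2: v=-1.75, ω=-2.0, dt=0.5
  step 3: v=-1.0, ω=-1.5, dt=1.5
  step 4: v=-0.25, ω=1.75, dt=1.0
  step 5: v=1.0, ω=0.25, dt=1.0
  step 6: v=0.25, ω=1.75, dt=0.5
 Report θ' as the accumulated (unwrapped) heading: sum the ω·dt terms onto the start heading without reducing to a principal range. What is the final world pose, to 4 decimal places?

(-5.5732, -0.2148, 1.9340)

step 1: θ'=2.3090 (R=-0.1250) → pose (-4.9717, -0.1165, 2.3090)
step 2: θ'=1.3090 (R=0.8750) → pose (-4.7738, -0.9318, 1.3090)
step 3: θ'=-0.9410 (R=0.6667) → pose (-5.9565, -1.1519, -0.9410)
step 4: θ'=0.8090 (R=-0.1429) → pose (-6.1753, -1.1374, 0.8090)
step 5: θ'=1.0590 (R=4.0000) → pose (-5.5822, -0.3355, 1.0590)
step 6: θ'=1.9340 (R=0.1429) → pose (-5.5732, -0.2148, 1.9340)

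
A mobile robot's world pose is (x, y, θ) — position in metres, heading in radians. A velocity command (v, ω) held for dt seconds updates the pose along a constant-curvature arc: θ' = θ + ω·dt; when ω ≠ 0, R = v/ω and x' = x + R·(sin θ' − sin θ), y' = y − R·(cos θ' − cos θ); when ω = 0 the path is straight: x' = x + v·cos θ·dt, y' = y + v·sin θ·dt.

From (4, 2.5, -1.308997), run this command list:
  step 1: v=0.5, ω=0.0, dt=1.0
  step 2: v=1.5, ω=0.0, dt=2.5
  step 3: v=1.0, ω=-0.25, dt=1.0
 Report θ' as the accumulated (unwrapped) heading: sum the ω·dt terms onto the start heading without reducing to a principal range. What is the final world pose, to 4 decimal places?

step 1: θ'=-1.3090 (straight) → pose (4.1294, 2.0170, -1.3090)
step 2: θ'=-1.3090 (straight) → pose (5.1000, -1.6052, -1.3090)
step 3: θ'=-1.5590 (R=-4.0000) → pose (5.2360, -2.5933, -1.5590)

(5.2360, -2.5933, -1.5590)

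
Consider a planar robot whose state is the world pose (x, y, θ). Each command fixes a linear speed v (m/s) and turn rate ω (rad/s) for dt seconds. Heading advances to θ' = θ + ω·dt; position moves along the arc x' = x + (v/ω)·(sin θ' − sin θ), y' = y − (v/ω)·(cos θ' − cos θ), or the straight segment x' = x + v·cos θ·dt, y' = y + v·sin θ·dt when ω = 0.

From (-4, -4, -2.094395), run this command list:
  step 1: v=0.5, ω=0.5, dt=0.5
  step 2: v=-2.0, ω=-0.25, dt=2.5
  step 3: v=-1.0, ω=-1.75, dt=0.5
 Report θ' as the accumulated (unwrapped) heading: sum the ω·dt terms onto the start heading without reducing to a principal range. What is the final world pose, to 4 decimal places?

(-0.9051, -0.0191, -3.3444)

step 1: θ'=-1.8444 (R=1.0000) → pose (-4.0968, -4.2298, -1.8444)
step 2: θ'=-2.4694 (R=8.0000) → pose (-1.3760, -0.1317, -2.4694)
step 3: θ'=-3.3444 (R=0.5714) → pose (-0.9051, -0.0191, -3.3444)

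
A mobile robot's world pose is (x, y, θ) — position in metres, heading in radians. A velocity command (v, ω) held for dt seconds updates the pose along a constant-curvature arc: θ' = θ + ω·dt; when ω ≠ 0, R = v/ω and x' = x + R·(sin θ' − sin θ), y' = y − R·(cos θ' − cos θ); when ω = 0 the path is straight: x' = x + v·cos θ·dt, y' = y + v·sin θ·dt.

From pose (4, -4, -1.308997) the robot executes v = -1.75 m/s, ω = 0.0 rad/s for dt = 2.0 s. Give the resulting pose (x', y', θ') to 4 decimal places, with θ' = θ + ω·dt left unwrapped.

θ' = -1.3090 + 0.0·2.0 = -1.3090
ω = 0 → straight: x' = 4 + -1.75·cos(-1.3090)·2.0 = 3.0941
y' = -4 + -1.75·sin(-1.3090)·2.0 = -0.6193

(3.0941, -0.6193, -1.3090)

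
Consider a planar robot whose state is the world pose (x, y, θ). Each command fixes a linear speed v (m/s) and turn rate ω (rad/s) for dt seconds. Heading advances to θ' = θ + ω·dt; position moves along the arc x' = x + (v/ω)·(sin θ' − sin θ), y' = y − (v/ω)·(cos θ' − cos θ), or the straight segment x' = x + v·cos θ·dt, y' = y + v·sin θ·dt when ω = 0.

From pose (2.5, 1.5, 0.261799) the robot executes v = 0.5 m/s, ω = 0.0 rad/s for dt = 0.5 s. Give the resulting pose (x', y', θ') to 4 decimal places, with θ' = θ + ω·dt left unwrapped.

(2.7415, 1.5647, 0.2618)

θ' = 0.2618 + 0.0·0.5 = 0.2618
ω = 0 → straight: x' = 2.5 + 0.5·cos(0.2618)·0.5 = 2.7415
y' = 1.5 + 0.5·sin(0.2618)·0.5 = 1.5647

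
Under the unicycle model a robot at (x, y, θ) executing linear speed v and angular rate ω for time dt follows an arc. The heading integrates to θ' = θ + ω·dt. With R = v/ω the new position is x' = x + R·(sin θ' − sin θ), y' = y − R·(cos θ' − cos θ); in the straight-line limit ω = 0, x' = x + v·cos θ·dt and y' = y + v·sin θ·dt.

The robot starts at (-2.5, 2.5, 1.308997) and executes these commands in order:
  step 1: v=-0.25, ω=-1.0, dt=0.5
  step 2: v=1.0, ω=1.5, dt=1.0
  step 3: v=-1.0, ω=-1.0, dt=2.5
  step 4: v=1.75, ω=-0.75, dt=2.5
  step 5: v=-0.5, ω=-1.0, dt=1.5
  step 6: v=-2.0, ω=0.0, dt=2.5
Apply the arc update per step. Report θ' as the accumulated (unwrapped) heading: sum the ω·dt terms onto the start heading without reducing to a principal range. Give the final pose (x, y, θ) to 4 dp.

(3.3329, -3.5945, -3.5660)

step 1: θ'=0.8090 (R=0.2500) → pose (-2.5606, 2.3921, 0.8090)
step 2: θ'=2.3090 (R=0.6667) → pose (-2.5499, 3.3009, 2.3090)
step 3: θ'=-0.1910 (R=1.0000) → pose (-3.4794, 1.6462, -0.1910)
step 4: θ'=-2.0660 (R=-2.3333) → pose (-1.8693, -1.7536, -2.0660)
step 5: θ'=-3.5660 (R=0.5000) → pose (-1.2235, -1.5355, -3.5660)
step 6: θ'=-3.5660 (straight) → pose (3.3329, -3.5945, -3.5660)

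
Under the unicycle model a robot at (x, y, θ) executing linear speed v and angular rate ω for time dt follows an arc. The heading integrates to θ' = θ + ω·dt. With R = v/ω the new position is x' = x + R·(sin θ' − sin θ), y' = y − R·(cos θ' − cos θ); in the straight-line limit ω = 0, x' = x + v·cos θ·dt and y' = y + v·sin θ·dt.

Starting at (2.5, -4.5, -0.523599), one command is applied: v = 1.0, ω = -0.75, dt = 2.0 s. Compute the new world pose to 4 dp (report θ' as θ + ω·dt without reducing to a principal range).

θ' = -0.5236 + -0.75·2.0 = -2.0236
R = v/ω = 1.0/-0.75 = -1.3333
x' = 2.5 + -1.3333·(sin -2.0236 − sin -0.5236) = 3.0323
y' = -4.5 − -1.3333·(cos -2.0236 − cos -0.5236) = -6.2380

(3.0323, -6.2380, -2.0236)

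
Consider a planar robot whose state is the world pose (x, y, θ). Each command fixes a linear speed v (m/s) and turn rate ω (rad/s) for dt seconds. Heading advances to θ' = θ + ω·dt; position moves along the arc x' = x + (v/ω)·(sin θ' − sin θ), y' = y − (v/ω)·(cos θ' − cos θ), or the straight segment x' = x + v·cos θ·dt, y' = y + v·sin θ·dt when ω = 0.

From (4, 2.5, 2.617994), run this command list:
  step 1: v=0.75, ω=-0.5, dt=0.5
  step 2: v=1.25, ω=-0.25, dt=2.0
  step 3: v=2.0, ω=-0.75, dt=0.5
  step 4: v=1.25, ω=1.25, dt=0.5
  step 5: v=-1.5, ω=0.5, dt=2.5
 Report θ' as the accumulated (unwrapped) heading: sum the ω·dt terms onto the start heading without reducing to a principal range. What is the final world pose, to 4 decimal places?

step 1: θ'=2.3680 (R=-1.5000) → pose (3.7019, 2.7259, 2.3680)
step 2: θ'=1.8680 (R=-5.0000) → pose (2.4147, 4.8387, 1.8680)
step 3: θ'=1.4930 (R=-2.6667) → pose (2.3059, 5.8269, 1.4930)
step 4: θ'=2.1180 (R=1.0000) → pose (2.1629, 6.4249, 2.1180)
step 5: θ'=3.3680 (R=-3.0000) → pose (5.3982, 5.0624, 3.3680)

(5.3982, 5.0624, 3.3680)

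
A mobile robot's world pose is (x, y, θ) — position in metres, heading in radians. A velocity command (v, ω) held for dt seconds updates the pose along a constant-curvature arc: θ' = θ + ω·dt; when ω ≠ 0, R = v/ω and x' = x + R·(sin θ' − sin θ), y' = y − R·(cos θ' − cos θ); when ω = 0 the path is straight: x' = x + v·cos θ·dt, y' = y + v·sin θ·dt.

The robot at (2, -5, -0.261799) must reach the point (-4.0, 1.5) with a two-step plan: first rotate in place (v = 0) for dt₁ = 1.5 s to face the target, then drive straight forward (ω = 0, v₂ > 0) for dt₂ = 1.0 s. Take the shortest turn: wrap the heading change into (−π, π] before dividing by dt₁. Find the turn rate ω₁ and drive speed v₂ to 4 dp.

heading to target = atan2(1.5−-5, -4−2) = 2.3162
Δθ = wrap(2.3162 − -0.2618) = 2.5780; ω₁ = Δθ/dt₁ = 1.7187
distance = √((-4−2)² + (1.5−-5)²) = 8.8459; v₂ = distance/dt₂ = 8.8459

ω₁ = 1.7187, v₂ = 8.8459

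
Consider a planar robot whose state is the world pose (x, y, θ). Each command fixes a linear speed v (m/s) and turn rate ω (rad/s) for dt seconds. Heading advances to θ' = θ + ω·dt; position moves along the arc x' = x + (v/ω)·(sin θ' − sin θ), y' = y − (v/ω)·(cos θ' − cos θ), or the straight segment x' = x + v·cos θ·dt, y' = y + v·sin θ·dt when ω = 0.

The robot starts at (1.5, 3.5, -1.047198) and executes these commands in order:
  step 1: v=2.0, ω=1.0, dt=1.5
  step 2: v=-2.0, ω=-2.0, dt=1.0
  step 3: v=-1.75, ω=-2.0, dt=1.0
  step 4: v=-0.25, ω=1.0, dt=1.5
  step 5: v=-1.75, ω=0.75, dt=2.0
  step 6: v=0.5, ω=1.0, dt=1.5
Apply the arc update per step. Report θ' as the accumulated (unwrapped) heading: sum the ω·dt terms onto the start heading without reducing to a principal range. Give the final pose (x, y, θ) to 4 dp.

(4.0188, 7.7169, 0.9528)

step 1: θ'=0.4528 (R=2.0000) → pose (4.1070, 2.7015, 0.4528)
step 2: θ'=-1.5472 (R=1.0000) → pose (2.6698, 3.5772, -1.5472)
step 3: θ'=-3.5472 (R=0.8750) → pose (3.8898, 4.4018, -3.5472)
step 4: θ'=-2.0472 (R=-0.2500) → pose (4.2106, 4.5169, -2.0472)
step 5: θ'=-0.5472 (R=-2.3333) → pose (3.3511, 7.5796, -0.5472)
step 6: θ'=0.9528 (R=0.5000) → pose (4.0188, 7.7169, 0.9528)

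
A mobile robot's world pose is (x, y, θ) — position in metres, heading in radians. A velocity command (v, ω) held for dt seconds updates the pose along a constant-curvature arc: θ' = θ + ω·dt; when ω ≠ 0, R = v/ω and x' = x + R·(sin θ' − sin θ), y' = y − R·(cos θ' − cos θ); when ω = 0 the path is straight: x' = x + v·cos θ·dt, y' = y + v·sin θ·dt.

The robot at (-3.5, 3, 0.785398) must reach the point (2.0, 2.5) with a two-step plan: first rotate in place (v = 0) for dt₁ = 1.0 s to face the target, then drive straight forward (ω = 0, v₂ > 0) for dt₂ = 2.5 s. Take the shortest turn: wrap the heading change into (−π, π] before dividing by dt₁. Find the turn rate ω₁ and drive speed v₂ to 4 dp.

ω₁ = -0.8761, v₂ = 2.2091

heading to target = atan2(2.5−3, 2−-3.5) = -0.0907
Δθ = wrap(-0.0907 − 0.7854) = -0.8761; ω₁ = Δθ/dt₁ = -0.8761
distance = √((2−-3.5)² + (2.5−3)²) = 5.5227; v₂ = distance/dt₂ = 2.2091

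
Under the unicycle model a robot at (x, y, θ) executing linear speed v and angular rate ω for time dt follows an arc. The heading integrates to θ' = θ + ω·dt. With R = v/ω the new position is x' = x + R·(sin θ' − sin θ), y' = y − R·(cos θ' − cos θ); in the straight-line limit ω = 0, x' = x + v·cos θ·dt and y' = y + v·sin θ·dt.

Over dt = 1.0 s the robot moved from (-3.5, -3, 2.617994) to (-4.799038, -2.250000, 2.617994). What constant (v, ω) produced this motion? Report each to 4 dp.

Δθ = 2.617994 − 2.617994 = 0.000000
ω = Δθ/dt = 0.000000/1.0 = 0.0000
ω = 0 → v = (Δx·cos θ + Δy·sin θ)/dt = 1.5000

v = 1.5000, ω = 0.0000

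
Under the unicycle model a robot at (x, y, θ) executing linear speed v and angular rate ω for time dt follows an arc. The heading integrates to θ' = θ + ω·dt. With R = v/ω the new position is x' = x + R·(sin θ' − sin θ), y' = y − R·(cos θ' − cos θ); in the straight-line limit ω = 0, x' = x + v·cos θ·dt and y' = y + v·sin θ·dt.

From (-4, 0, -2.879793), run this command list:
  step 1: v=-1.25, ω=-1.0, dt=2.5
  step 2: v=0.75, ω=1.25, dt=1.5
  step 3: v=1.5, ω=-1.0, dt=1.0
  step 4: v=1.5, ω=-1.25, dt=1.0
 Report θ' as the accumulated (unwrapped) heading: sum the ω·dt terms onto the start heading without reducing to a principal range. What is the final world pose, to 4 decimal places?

step 1: θ'=-5.3798 (R=1.2500) → pose (-2.6947, -1.9811, -5.3798)
step 2: θ'=-3.5048 (R=0.6000) → pose (-2.9528, -1.0489, -3.5048)
step 3: θ'=-4.5048 (R=-1.5000) → pose (-3.8877, 0.0441, -4.5048)
step 4: θ'=-5.7548 (R=-1.2000) → pose (-3.3184, 1.3278, -5.7548)

(-3.3184, 1.3278, -5.7548)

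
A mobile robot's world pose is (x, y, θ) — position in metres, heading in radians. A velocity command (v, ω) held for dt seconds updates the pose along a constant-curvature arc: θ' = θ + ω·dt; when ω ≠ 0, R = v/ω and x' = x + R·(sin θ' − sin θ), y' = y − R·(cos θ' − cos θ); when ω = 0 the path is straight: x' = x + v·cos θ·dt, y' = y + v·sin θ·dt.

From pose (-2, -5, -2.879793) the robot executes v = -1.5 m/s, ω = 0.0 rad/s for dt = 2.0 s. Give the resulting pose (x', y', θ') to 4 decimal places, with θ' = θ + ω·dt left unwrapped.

θ' = -2.8798 + 0.0·2.0 = -2.8798
ω = 0 → straight: x' = -2 + -1.5·cos(-2.8798)·2.0 = 0.8978
y' = -5 + -1.5·sin(-2.8798)·2.0 = -4.2235

(0.8978, -4.2235, -2.8798)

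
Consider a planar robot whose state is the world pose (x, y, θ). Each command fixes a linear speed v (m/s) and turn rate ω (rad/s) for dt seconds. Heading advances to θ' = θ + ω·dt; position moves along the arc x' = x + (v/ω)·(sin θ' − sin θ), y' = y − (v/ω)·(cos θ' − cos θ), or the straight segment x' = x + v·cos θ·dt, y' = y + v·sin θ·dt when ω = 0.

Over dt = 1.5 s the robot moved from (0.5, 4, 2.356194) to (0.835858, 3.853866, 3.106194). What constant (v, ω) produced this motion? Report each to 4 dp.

Δθ = 3.106194 − 2.356194 = 0.750000
ω = Δθ/dt = 0.750000/1.5 = 0.5000
R = Δx/(sin θ' − sin θ) = -0.5000
v = R·ω = -0.5000·0.5000 = -0.2500

v = -0.2500, ω = 0.5000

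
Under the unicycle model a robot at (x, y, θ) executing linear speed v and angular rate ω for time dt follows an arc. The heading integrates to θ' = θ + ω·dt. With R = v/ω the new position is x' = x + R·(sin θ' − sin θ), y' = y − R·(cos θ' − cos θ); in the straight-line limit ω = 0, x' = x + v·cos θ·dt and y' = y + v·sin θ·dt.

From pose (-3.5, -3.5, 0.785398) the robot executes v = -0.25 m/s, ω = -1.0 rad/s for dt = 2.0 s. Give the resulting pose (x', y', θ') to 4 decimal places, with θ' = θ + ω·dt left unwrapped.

θ' = 0.7854 + -1.0·2.0 = -1.2146
R = v/ω = -0.25/-1.0 = 0.2500
x' = -3.5 + 0.2500·(sin -1.2146 − sin 0.7854) = -3.9111
y' = -3.5 − 0.2500·(cos -1.2146 − cos 0.7854) = -3.4104

(-3.9111, -3.4104, -1.2146)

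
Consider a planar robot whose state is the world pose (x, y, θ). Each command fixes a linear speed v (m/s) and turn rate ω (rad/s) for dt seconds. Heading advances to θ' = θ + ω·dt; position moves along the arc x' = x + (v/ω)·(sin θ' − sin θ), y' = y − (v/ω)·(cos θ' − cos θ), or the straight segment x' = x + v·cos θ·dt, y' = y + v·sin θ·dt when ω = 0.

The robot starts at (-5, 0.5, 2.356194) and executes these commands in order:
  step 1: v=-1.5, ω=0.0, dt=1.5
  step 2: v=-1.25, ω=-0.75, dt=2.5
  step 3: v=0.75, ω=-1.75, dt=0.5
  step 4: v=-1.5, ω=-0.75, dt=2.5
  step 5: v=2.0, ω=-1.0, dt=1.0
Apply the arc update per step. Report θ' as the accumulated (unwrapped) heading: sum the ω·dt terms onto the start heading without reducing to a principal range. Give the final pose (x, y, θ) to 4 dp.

step 1: θ'=2.3562 (straight) → pose (-3.4090, -1.0910, 2.3562)
step 2: θ'=0.4812 (R=1.6667) → pose (-3.8161, -3.7469, 0.4812)
step 3: θ'=-0.3938 (R=-0.4286) → pose (-3.4533, -3.7310, -0.3938)
step 4: θ'=-2.2688 (R=2.0000) → pose (-4.2182, -0.5987, -2.2688)
step 5: θ'=-3.2688 (R=-2.0000) → pose (-6.0041, -1.2972, -3.2688)

(-6.0041, -1.2972, -3.2688)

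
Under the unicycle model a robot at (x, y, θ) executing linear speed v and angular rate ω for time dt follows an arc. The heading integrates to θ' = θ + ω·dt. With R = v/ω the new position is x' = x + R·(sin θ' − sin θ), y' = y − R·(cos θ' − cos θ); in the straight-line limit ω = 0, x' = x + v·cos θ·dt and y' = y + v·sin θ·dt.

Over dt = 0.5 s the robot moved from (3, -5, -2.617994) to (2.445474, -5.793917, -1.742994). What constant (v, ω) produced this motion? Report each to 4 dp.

Δθ = -1.742994 − -2.617994 = 0.875000
ω = Δθ/dt = 0.875000/0.5 = 1.7500
R = −Δy/(cos θ' − cos θ) = 1.1429
v = R·ω = 1.1429·1.7500 = 2.0000

v = 2.0000, ω = 1.7500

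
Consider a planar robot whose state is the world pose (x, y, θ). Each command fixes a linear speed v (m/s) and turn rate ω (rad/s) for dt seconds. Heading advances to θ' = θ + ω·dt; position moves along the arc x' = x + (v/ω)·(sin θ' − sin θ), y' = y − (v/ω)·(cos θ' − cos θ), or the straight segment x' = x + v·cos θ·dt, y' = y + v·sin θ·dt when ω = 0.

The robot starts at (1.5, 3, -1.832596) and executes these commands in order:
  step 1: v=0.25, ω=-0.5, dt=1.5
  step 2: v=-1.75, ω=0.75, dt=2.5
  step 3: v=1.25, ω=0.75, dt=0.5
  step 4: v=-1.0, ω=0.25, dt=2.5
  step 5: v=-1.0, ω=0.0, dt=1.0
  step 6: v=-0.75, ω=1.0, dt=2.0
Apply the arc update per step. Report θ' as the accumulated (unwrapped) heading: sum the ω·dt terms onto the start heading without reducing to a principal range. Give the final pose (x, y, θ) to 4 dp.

step 1: θ'=-2.5826 (R=-0.5000) → pose (1.2822, 2.7055, -2.5826)
step 2: θ'=-0.7076 (R=-2.3333) → pose (1.5614, 6.4568, -0.7076)
step 3: θ'=-0.3326 (R=1.6667) → pose (2.1006, 6.1481, -0.3326)
step 4: θ'=0.2924 (R=-4.0000) → pose (-0.3584, 6.1975, 0.2924)
step 5: θ'=0.2924 (straight) → pose (-1.3159, 5.9092, 0.2924)
step 6: θ'=2.2924 (R=-0.7500) → pose (-1.6628, 4.6956, 2.2924)

(-1.6628, 4.6956, 2.2924)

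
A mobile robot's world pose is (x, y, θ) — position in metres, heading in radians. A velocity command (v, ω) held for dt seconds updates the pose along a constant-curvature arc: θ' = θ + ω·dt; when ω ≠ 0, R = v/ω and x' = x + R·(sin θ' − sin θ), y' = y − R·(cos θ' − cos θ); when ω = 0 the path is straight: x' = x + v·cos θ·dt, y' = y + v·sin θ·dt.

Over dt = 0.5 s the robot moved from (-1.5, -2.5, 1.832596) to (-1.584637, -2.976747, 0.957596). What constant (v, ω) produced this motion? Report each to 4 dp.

Δθ = 0.957596 − 1.832596 = -0.875000
ω = Δθ/dt = -0.875000/0.5 = -1.7500
R = −Δy/(cos θ' − cos θ) = 0.5714
v = R·ω = 0.5714·-1.7500 = -1.0000

v = -1.0000, ω = -1.7500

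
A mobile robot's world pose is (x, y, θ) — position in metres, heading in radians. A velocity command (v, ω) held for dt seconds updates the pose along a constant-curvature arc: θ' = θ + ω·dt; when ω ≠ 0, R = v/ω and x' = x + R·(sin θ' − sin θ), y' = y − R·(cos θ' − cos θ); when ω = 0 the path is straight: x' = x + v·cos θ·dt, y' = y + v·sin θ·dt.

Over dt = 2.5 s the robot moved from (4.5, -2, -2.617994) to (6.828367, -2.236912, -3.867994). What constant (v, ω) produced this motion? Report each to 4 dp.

v = -1.0000, ω = -0.5000

Δθ = -3.867994 − -2.617994 = -1.250000
ω = Δθ/dt = -1.250000/2.5 = -0.5000
R = Δx/(sin θ' − sin θ) = 2.0000
v = R·ω = 2.0000·-0.5000 = -1.0000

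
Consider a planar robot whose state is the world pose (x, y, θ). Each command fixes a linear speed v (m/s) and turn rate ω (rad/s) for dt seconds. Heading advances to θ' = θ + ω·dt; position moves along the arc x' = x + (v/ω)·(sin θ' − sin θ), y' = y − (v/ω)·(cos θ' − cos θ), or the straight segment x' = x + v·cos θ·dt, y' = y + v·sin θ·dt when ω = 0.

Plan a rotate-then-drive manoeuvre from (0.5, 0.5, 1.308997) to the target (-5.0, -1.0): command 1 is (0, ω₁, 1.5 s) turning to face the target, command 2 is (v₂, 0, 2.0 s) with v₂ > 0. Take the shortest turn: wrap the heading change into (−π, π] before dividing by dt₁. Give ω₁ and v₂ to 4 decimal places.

ω₁ = 1.3992, v₂ = 2.8504

heading to target = atan2(-1−0.5, -5−0.5) = -2.8753
Δθ = wrap(-2.8753 − 1.3090) = 2.0988; ω₁ = Δθ/dt₁ = 1.3992
distance = √((-5−0.5)² + (-1−0.5)²) = 5.7009; v₂ = distance/dt₂ = 2.8504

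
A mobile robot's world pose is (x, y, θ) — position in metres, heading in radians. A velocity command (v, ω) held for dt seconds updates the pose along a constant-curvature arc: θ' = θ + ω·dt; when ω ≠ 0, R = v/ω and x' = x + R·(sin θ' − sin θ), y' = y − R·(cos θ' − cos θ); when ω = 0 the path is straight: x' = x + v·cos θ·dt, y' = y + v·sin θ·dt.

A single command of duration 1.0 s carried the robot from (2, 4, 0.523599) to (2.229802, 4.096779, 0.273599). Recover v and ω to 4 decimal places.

v = 0.2500, ω = -0.2500

Δθ = 0.273599 − 0.523599 = -0.250000
ω = Δθ/dt = -0.250000/1.0 = -0.2500
R = Δx/(sin θ' − sin θ) = -1.0000
v = R·ω = -1.0000·-0.2500 = 0.2500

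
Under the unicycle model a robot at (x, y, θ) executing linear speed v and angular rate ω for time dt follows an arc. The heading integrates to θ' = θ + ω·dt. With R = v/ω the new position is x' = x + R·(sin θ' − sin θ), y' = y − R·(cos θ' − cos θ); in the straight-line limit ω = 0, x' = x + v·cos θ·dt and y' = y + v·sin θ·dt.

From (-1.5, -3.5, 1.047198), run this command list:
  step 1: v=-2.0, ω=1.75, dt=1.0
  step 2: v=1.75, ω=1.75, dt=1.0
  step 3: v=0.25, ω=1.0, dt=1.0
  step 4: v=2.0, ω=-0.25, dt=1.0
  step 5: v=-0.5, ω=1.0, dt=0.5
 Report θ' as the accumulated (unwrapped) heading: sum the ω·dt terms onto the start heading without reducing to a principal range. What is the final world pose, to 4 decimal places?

step 1: θ'=2.7972 (R=-1.1429) → pose (-0.8961, -5.1472, 2.7972)
step 2: θ'=4.5472 (R=1.0000) → pose (-2.2201, -5.9240, 4.5472)
step 3: θ'=5.5472 (R=0.2500) → pose (-2.1414, -6.1504, 5.5472)
step 4: θ'=5.2972 (R=-8.0000) → pose (-0.8414, -7.6634, 5.2972)
step 5: θ'=5.7972 (R=-0.5000) → pose (-1.0247, -7.4974, 5.7972)

(-1.0247, -7.4974, 5.7972)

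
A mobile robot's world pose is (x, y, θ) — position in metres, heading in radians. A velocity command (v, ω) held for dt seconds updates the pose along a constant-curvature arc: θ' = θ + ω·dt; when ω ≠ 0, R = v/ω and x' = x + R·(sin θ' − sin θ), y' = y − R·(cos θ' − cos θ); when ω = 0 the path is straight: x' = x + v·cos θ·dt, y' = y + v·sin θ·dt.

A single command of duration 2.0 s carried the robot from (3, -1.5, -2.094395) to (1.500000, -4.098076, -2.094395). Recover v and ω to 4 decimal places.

v = 1.5000, ω = 0.0000

Δθ = -2.094395 − -2.094395 = 0.000000
ω = Δθ/dt = 0.000000/2.0 = 0.0000
ω = 0 → v = (Δx·cos θ + Δy·sin θ)/dt = 1.5000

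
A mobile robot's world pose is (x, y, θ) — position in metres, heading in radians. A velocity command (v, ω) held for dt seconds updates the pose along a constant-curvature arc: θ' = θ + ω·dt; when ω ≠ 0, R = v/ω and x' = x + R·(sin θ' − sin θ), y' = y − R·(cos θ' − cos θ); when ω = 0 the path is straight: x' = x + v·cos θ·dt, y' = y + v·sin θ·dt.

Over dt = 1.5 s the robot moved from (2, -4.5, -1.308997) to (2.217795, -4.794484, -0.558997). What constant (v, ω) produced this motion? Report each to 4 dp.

v = 0.2500, ω = 0.5000

Δθ = -0.558997 − -1.308997 = 0.750000
ω = Δθ/dt = 0.750000/1.5 = 0.5000
R = −Δy/(cos θ' − cos θ) = 0.5000
v = R·ω = 0.5000·0.5000 = 0.2500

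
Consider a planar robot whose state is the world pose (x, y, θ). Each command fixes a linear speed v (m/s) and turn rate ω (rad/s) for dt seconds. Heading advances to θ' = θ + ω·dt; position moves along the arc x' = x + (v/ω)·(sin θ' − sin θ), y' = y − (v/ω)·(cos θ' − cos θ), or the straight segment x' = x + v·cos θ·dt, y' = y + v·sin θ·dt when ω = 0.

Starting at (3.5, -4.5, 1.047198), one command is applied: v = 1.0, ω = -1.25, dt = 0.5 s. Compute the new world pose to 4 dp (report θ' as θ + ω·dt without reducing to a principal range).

θ' = 1.0472 + -1.25·0.5 = 0.4222
R = v/ω = 1.0/-1.25 = -0.8000
x' = 3.5 + -0.8000·(sin 0.4222 − sin 1.0472) = 3.8650
y' = -4.5 − -0.8000·(cos 0.4222 − cos 1.0472) = -4.1702

(3.8650, -4.1702, 0.4222)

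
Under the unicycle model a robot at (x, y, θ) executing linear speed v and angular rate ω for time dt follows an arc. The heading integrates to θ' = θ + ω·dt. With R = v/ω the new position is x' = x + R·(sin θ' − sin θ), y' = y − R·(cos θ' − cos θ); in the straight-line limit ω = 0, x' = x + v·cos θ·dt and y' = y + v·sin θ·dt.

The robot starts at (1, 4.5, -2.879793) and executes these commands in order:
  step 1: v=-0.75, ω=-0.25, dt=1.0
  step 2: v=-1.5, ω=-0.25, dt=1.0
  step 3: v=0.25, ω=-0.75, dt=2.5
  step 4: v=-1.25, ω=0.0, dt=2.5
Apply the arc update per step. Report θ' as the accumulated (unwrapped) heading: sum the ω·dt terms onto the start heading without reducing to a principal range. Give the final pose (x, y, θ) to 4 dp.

step 1: θ'=-3.1298 (R=3.0000) → pose (1.7411, 4.6020, -3.1298)
step 2: θ'=-3.3798 (R=6.0000) → pose (3.2276, 4.4330, -3.3798)
step 3: θ'=-5.2548 (R=-0.3333) → pose (3.0207, 4.9290, -5.2548)
step 4: θ'=-5.2548 (straight) → pose (1.4076, 2.2525, -5.2548)

(1.4076, 2.2525, -5.2548)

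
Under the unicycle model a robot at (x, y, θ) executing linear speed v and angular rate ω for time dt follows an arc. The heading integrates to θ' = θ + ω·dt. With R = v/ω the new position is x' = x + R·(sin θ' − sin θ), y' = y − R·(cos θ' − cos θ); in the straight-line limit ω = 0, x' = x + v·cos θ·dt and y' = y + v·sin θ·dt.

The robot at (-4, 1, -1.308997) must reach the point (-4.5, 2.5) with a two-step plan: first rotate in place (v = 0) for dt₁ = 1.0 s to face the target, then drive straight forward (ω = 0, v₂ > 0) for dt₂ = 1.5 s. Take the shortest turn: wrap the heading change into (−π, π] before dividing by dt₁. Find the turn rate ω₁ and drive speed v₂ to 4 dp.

ω₁ = -3.0816, v₂ = 1.0541

heading to target = atan2(2.5−1, -4.5−-4) = 1.8925
Δθ = wrap(1.8925 − -1.3090) = -3.0816; ω₁ = Δθ/dt₁ = -3.0816
distance = √((-4.5−-4)² + (2.5−1)²) = 1.5811; v₂ = distance/dt₂ = 1.0541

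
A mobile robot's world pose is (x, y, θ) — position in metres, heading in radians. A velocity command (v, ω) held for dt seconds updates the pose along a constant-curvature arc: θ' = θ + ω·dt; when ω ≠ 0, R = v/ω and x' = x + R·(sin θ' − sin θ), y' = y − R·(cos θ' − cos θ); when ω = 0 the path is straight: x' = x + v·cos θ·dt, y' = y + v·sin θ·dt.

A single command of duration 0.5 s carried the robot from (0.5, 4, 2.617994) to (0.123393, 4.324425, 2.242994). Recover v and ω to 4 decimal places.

Δθ = 2.242994 − 2.617994 = -0.375000
ω = Δθ/dt = -0.375000/0.5 = -0.7500
R = Δx/(sin θ' − sin θ) = -1.3333
v = R·ω = -1.3333·-0.7500 = 1.0000

v = 1.0000, ω = -0.7500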